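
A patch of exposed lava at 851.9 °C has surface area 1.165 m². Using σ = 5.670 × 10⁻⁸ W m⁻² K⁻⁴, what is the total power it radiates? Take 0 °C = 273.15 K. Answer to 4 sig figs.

P ≈ 1.058×10⁵ W

T = 851.9 °C + 273.15 = 1125.05 K.
Area A = 1.165 m².
P = σAT⁴ = 5.670×10⁻⁸ × 1.165 × (1125.05)⁴ = 1.058×10⁵ W.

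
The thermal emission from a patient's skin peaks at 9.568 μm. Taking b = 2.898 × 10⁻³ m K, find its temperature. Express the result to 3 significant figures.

Wien's law gives T = b/λ_max = (2.898×10⁻³ m·K)/(9.568×10⁻⁶ m) = 303 K.

T ≈ 303 K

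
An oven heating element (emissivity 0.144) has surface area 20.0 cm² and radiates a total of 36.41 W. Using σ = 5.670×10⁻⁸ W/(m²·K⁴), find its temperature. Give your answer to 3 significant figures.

Area A = 20.0 cm² = 2.00×10⁻³ m².
P = εσAT⁴ ⇒ T = (P/(εσA))^(1/4) = (36.41/(0.144×5.670×10⁻⁸×2.00×10⁻³))^(1/4) = 1.22×10³ K.

T ≈ 1.22×10³ K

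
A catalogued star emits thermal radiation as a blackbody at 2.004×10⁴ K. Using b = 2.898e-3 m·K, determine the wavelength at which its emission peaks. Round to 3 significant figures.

Wien's displacement law: λ_max = b/T = (2.898×10⁻³ m·K)/(2.004×10⁴ K) = 1.446×10⁻⁷ m.
That is 145 nm, in the ultraviolet range.

λ_max ≈ 145 nm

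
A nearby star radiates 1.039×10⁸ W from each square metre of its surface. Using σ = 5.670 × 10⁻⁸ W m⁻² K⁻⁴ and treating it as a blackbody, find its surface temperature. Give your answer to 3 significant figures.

I = σT⁴, so T = (I/σ)^(1/4) = (1.039×10⁸/(5.670×10⁻⁸))^(1/4) = 6.54×10³ K.

T ≈ 6.54×10³ K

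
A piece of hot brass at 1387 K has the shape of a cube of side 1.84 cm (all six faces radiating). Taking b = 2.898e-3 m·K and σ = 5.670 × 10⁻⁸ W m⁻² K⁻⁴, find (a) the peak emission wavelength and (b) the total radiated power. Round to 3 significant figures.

λ_max ≈ 2.09×10³ nm; P ≈ 426 W

(a) λ_max = b/T = 2.898×10⁻³/1387 = 2.089×10⁻⁶ m = 2.09×10³ nm.
Area A = 6s² = 6×(0.0184 m)² = 2.03136×10⁻³ m².
(b) P = σAT⁴ = 5.670×10⁻⁸×2.03136×10⁻³×(1387)⁴ = 426 W.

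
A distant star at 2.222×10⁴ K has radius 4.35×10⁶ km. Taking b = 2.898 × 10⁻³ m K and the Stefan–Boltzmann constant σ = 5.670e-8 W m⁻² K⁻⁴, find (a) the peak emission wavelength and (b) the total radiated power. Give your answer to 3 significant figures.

(a) λ_max = b/T = 2.898×10⁻³/2.222×10⁴ = 1.304×10⁻⁷ m = 130 nm.
Surface area A = 4πR² = 4π(4.35×10⁹ m)² = 2.37787×10²⁰ m².
(b) P = σAT⁴ = 5.670×10⁻⁸×2.37787×10²⁰×(2.222×10⁴)⁴ = 3.29×10³⁰ W.

λ_max ≈ 130 nm; P ≈ 3.29×10³⁰ W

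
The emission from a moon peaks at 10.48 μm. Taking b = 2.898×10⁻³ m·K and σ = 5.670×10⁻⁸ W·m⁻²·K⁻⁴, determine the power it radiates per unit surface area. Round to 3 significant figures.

I ≈ 332 W/m²

Wien's law: T = b/λ_max = 2.898×10⁻³/1.048×10⁻⁵ = 276.527 K.
Then I = σT⁴ = 5.670×10⁻⁸×(276.527)⁴ = 332 W/m².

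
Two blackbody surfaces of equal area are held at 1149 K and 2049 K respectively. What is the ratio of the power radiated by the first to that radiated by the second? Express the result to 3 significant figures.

With equal areas, P₁/P₂ = (T₁/T₂)⁴ = (1149/2049)⁴ = 0.0989.

P₁/P₂ ≈ 0.0989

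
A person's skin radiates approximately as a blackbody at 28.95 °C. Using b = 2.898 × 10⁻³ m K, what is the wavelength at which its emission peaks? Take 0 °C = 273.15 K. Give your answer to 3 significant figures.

T = 28.95 °C + 273.15 = 302.10 K.
Wien's displacement law: λ_max = b/T = (2.898×10⁻³ m·K)/(302.10 K) = 9.593×10⁻⁶ m.
That is 9.59 μm, in the infrared range.

λ_max ≈ 9.59 μm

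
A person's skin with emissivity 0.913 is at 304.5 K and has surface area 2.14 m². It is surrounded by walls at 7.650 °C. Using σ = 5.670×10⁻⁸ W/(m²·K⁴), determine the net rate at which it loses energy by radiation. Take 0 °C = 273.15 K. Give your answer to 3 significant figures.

Surroundings: T = 7.650 °C + 273.15 = 280.800 K.
Area A = 2.14 m².
Net radiated power P_net = εσA(T⁴ − T₀⁴) = 0.913×5.670×10⁻⁸×2.14×(304.5⁴ − 280.800⁴).
T⁴ − T₀⁴ = 8.59704×10⁹ − 6.21711×10⁹ = 2.37993×10⁹ K⁴, so P_net = 264 W.

Net loss ≈ 264 W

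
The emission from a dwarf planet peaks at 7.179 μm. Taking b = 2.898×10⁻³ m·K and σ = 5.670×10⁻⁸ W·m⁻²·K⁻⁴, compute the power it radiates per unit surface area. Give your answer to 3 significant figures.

Wien's law: T = b/λ_max = 2.898×10⁻³/7.179×10⁻⁶ = 403.677 K.
Then I = σT⁴ = 5.670×10⁻⁸×(403.677)⁴ = 1.51×10³ W/m².

I ≈ 1.51×10³ W/m²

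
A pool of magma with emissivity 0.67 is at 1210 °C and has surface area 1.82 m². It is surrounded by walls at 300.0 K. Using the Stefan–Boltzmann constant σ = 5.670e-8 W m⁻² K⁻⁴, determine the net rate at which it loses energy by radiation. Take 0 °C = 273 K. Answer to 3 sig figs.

Net loss ≈ 3.34×10⁵ W

T = 1210 °C + 273 = 1483 K.
Area A = 1.82 m².
Net radiated power P_net = εσA(T⁴ − T₀⁴) = 0.67×5.670×10⁻⁸×1.82×(1483⁴ − 300.0⁴).
T⁴ − T₀⁴ = 4.83687×10¹² − 8.10000×10⁹ = 4.82877×10¹² K⁴, so P_net = 3.34×10⁵ W.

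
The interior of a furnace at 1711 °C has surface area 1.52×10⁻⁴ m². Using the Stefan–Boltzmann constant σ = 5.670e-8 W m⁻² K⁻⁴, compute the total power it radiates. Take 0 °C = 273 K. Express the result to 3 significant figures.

T = 1711 °C + 273 = 1984 K.
Area A = 1.52×10⁻⁴ m².
P = σAT⁴ = 5.670×10⁻⁸ × 1.52×10⁻⁴ × (1984)⁴ = 134 W.

P ≈ 134 W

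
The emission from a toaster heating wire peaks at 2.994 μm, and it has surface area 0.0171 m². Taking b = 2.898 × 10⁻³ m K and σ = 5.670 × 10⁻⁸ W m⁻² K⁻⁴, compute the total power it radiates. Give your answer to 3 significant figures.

P ≈ 851 W

Wien's law: T = b/λ_max = 2.898×10⁻³/2.994×10⁻⁶ = 967.936 K.
Area A = 0.0171 m².
Then P = σAT⁴ = 5.670×10⁻⁸×0.0171×(967.936)⁴ = 851 W.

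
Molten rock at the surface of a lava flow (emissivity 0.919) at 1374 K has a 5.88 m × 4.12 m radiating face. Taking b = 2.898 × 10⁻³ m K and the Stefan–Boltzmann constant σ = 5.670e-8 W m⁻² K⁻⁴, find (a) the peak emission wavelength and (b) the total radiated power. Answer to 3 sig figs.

(a) λ_max = b/T = 2.898×10⁻³/1374 = 2.109×10⁻⁶ m = 2.11×10³ nm.
Area A = 5.88 × 4.12 = 24.2256 m².
(b) P = εσAT⁴ = 0.919×5.670×10⁻⁸×24.2256×(1374)⁴ = 4.50×10⁶ W.

λ_max ≈ 2.11×10³ nm; P ≈ 4.50×10⁶ W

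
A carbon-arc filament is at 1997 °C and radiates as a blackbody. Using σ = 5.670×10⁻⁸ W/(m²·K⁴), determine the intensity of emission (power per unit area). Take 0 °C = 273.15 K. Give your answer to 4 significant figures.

T = 1997 °C + 273.15 = 2270.15 K.
Stefan–Boltzmann: I = σT⁴ = 5.670×10⁻⁸ × (2270.15)⁴ = 1.506×10⁶ W/m².

I ≈ 1.506×10⁶ W/m²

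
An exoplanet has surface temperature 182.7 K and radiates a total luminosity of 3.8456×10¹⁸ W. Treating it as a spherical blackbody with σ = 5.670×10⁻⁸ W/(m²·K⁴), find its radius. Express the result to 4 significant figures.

L = 4πR²σT⁴ ⇒ R = √(L/(4πσT⁴)).
σT⁴ = 63.1738 W/m², so R = √(3.8456×10¹⁸/(4π×63.1738)) = 6.960×10⁷ m.

R ≈ 6.960×10⁷ m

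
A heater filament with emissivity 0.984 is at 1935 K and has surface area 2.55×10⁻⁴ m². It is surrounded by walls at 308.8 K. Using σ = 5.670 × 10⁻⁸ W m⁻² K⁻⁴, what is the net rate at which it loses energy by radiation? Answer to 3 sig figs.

Area A = 2.55×10⁻⁴ m².
Net radiated power P_net = εσA(T⁴ − T₀⁴) = 0.984×5.670×10⁻⁸×2.55×10⁻⁴×(1935⁴ − 308.8⁴).
T⁴ − T₀⁴ = 1.40192×10¹³ − 9.09304×10⁹ = 1.40101×10¹³ K⁴, so P_net = 199 W.

Net loss ≈ 199 W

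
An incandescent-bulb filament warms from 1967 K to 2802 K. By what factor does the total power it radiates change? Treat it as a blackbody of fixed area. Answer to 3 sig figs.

P ∝ T⁴, so P₂/P₁ = (T₂/T₁)⁴ = (2802/1967)⁴ = (1.42450)⁴ = 4.12.

P₂/P₁ ≈ 4.12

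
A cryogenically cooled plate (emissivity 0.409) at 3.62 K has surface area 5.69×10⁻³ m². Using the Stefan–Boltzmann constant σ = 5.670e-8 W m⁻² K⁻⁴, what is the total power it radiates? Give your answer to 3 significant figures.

Area A = 5.69×10⁻³ m².
P = εσAT⁴ = 0.409 × 5.670×10⁻⁸ × 5.69×10⁻³ × (3.62)⁴ = 2.27×10⁻⁸ W.

P ≈ 2.27×10⁻⁸ W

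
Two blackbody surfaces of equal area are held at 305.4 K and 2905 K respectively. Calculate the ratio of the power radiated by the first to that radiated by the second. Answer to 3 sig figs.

P₁/P₂ ≈ 1.22×10⁻⁴

With equal areas, P₁/P₂ = (T₁/T₂)⁴ = (305.4/2905)⁴ = 1.22×10⁻⁴.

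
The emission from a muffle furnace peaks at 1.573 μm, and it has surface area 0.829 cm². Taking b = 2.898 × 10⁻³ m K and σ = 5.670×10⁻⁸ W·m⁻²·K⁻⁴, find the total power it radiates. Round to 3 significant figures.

P ≈ 54.2 W

Wien's law: T = b/λ_max = 2.898×10⁻³/1.573×10⁻⁶ = 1842.34 K.
Area A = 0.829 cm² = 8.29×10⁻⁵ m².
Then P = σAT⁴ = 5.670×10⁻⁸×8.29×10⁻⁵×(1842.34)⁴ = 54.2 W.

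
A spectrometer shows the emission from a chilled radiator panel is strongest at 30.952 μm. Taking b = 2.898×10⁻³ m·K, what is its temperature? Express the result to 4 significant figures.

Wien's law gives T = b/λ_max = (2.898×10⁻³ m·K)/(3.0952×10⁻⁵ m) = 93.63 K.

T ≈ 93.63 K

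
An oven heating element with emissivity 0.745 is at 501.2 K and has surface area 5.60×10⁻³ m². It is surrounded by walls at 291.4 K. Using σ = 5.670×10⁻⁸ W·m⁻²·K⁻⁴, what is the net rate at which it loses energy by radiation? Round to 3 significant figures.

Net loss ≈ 13.2 W

Area A = 5.60×10⁻³ m².
Net radiated power P_net = εσA(T⁴ − T₀⁴) = 0.745×5.670×10⁻⁸×5.60×10⁻³×(501.2⁴ − 291.4⁴).
T⁴ − T₀⁴ = 6.31022×10¹⁰ − 7.21038×10⁹ = 5.58918×10¹⁰ K⁴, so P_net = 13.2 W.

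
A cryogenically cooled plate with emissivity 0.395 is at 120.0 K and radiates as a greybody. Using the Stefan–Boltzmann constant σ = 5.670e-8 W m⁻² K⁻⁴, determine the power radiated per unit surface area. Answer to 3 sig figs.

Stefan–Boltzmann: I = εσT⁴ = 0.395 × 5.670×10⁻⁸ × (120.0)⁴ = 4.64 W/m².

I ≈ 4.64 W/m²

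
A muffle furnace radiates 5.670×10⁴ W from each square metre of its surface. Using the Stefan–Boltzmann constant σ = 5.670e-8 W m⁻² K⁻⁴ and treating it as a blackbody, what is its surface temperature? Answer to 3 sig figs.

I = σT⁴, so T = (I/σ)^(1/4) = (5.670×10⁴/(5.670×10⁻⁸))^(1/4) = 1.00×10³ K.

T ≈ 1.00×10³ K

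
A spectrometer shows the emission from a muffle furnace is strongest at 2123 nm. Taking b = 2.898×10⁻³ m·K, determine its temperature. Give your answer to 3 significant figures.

T ≈ 1.37×10³ K

Wien's law gives T = b/λ_max = (2.898×10⁻³ m·K)/(2.123×10⁻⁶ m) = 1.37×10³ K.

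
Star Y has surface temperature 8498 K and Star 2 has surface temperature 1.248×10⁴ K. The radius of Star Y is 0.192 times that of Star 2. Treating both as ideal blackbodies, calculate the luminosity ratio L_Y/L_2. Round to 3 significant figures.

L ∝ R²T⁴, so L_Y/L_2 = (R_Y/R_2)²(T_Y/T_2)⁴ = (0.192)² × (8498/1.248×10⁴)⁴ = 0.036864 × 0.214985 = 7.93×10⁻³.

L_Y/L_2 ≈ 7.93×10⁻³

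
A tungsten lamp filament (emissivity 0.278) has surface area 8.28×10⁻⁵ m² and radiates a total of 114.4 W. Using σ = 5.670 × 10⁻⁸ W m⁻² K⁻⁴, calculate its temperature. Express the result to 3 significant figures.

T ≈ 3.06×10³ K

Area A = 8.28×10⁻⁵ m².
P = εσAT⁴ ⇒ T = (P/(εσA))^(1/4) = (114.4/(0.278×5.670×10⁻⁸×8.28×10⁻⁵))^(1/4) = 3.06×10³ K.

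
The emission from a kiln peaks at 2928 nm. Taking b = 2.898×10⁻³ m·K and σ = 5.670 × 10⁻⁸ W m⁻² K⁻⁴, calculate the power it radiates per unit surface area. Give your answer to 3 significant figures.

I ≈ 5.44×10⁴ W/m²

Wien's law: T = b/λ_max = 2.898×10⁻³/2.928×10⁻⁶ = 989.754 K.
Then I = σT⁴ = 5.670×10⁻⁸×(989.754)⁴ = 5.44×10⁴ W/m².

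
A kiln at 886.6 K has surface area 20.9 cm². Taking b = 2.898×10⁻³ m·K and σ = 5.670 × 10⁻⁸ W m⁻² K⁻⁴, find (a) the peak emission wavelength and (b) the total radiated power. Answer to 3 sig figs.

(a) λ_max = b/T = 2.898×10⁻³/886.6 = 3.269×10⁻⁶ m = 3.27 μm.
Area A = 20.9 cm² = 2.09×10⁻³ m².
(b) P = σAT⁴ = 5.670×10⁻⁸×2.09×10⁻³×(886.6)⁴ = 73.2 W.

λ_max ≈ 3.27 μm; P ≈ 73.2 W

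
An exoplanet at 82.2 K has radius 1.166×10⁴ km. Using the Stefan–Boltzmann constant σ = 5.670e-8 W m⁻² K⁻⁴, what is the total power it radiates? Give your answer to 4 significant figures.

P ≈ 4.423×10¹⁵ W

Surface area A = 4πR² = 4π(1.166×10⁷ m)² = 1.70847×10¹⁵ m².
P = σAT⁴ = 5.670×10⁻⁸ × 1.70847×10¹⁵ × (82.2)⁴ = 4.423×10¹⁵ W.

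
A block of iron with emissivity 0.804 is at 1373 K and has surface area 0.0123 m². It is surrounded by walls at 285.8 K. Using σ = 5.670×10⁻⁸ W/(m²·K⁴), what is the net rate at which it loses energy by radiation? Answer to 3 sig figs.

Net loss ≈ 1.99×10³ W

Area A = 0.0123 m².
Net radiated power P_net = εσA(T⁴ − T₀⁴) = 0.804×5.670×10⁻⁸×0.0123×(1373⁴ − 285.8⁴).
T⁴ − T₀⁴ = 3.55371×10¹² − 6.67189×10⁹ = 3.54704×10¹² K⁴, so P_net = 1.99×10³ W.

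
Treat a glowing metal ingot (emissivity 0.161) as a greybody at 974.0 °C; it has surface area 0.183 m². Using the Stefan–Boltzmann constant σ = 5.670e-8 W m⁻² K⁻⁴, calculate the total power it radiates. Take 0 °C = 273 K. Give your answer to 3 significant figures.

P ≈ 4.04×10³ W

T = 974.0 °C + 273 = 1247.0 K.
Area A = 0.183 m².
P = εσAT⁴ = 0.161 × 5.670×10⁻⁸ × 0.183 × (1247.0)⁴ = 4.04×10³ W.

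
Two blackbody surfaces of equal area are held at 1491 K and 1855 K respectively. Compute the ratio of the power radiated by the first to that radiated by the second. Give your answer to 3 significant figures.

P₁/P₂ ≈ 0.417

With equal areas, P₁/P₂ = (T₁/T₂)⁴ = (1491/1855)⁴ = 0.417.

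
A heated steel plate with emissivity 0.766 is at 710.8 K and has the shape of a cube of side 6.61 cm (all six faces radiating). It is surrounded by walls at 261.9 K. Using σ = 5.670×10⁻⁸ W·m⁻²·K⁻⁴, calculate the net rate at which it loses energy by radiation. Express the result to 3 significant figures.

Area A = 6s² = 6×(0.0661 m)² = 0.0262153 m².
Net radiated power P_net = εσA(T⁴ − T₀⁴) = 0.766×5.670×10⁻⁸×0.0262153×(710.8⁴ − 261.9⁴).
T⁴ − T₀⁴ = 2.55264×10¹¹ − 4.70481×10⁹ = 2.50559×10¹¹ K⁴, so P_net = 285 W.

Net loss ≈ 285 W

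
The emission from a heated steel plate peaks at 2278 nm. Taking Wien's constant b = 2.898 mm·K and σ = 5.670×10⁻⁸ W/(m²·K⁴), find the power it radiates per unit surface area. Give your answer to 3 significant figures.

I ≈ 1.49×10⁵ W/m²

Wien's law: T = b/λ_max = 2.898×10⁻³/2.278×10⁻⁶ = 1272.17 K.
Then I = σT⁴ = 5.670×10⁻⁸×(1272.17)⁴ = 1.49×10⁵ W/m².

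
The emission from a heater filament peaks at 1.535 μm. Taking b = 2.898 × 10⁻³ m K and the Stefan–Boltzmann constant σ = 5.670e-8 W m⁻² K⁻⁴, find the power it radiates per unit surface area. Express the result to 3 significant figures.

I ≈ 7.20×10⁵ W/m²

Wien's law: T = b/λ_max = 2.898×10⁻³/1.535×10⁻⁶ = 1887.95 K.
Then I = σT⁴ = 5.670×10⁻⁸×(1887.95)⁴ = 7.20×10⁵ W/m².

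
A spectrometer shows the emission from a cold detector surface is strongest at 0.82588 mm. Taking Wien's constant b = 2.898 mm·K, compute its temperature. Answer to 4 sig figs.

T ≈ 3.509 K

Wien's law gives T = b/λ_max = (2.898×10⁻³ m·K)/(8.2588×10⁻⁴ m) = 3.509 K.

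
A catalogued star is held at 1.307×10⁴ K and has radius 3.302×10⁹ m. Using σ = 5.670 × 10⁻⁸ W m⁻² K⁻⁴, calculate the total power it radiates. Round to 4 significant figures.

P ≈ 2.267×10²⁹ W

Surface area A = 4πR² = 4π(3.302×10⁹ m)² = 1.37014×10²⁰ m².
P = σAT⁴ = 5.670×10⁻⁸ × 1.37014×10²⁰ × (1.307×10⁴)⁴ = 2.267×10²⁹ W.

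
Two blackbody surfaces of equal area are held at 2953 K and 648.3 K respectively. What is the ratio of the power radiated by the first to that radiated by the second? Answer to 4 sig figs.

P₁/P₂ ≈ 430.5

With equal areas, P₁/P₂ = (T₁/T₂)⁴ = (2953/648.3)⁴ = 430.5.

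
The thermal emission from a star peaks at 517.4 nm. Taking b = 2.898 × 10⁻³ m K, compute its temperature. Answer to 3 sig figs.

Wien's law gives T = b/λ_max = (2.898×10⁻³ m·K)/(5.174×10⁻⁷ m) = 5.60×10³ K.

T ≈ 5.60×10³ K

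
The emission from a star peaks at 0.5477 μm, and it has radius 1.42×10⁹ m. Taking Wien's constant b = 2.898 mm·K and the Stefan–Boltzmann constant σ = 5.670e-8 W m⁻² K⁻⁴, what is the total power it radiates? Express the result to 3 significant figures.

Wien's law: T = b/λ_max = 2.898×10⁻³/5.477×10⁻⁷ = 5291.22 K.
Surface area A = 4πR² = 4π(1.42×10⁹ m)² = 2.53388×10¹⁹ m².
Then P = σAT⁴ = 5.670×10⁻⁸×2.53388×10¹⁹×(5291.22)⁴ = 1.13×10²⁷ W.

P ≈ 1.13×10²⁷ W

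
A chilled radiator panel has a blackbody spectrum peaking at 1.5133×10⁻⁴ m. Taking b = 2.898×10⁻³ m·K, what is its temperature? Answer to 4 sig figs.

Wien's law gives T = b/λ_max = (2.898×10⁻³ m·K)/(1.5133×10⁻⁴ m) = 19.15 K.

T ≈ 19.15 K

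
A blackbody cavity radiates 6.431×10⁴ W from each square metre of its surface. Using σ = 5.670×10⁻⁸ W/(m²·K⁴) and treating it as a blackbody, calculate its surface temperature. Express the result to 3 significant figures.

I = σT⁴, so T = (I/σ)^(1/4) = (6.431×10⁴/(5.670×10⁻⁸))^(1/4) = 1.03×10³ K.

T ≈ 1.03×10³ K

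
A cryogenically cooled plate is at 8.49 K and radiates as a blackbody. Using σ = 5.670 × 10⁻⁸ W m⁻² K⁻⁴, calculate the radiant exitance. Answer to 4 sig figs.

Stefan–Boltzmann: I = σT⁴ = 5.670×10⁻⁸ × (8.49)⁴ = 2.946×10⁻⁴ W/m².

I ≈ 2.946×10⁻⁴ W/m²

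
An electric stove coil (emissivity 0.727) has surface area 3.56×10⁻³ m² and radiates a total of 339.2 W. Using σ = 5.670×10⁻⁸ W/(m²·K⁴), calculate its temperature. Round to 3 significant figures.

T ≈ 1.23×10³ K

Area A = 3.56×10⁻³ m².
P = εσAT⁴ ⇒ T = (P/(εσA))^(1/4) = (339.2/(0.727×5.670×10⁻⁸×3.56×10⁻³))^(1/4) = 1.23×10³ K.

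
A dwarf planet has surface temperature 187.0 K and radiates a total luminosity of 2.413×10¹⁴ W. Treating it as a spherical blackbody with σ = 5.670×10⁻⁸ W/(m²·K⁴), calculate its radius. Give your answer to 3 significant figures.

R ≈ 5.26×10⁵ m

L = 4πR²σT⁴ ⇒ R = √(L/(4πσT⁴)).
σT⁴ = 69.3345 W/m², so R = √(2.413×10¹⁴/(4π×69.3345)) = 5.26×10⁵ m.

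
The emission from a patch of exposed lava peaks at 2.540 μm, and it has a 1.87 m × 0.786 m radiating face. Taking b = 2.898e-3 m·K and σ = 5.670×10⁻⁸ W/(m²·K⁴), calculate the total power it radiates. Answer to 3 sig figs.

Wien's law: T = b/λ_max = 2.898×10⁻³/2.540×10⁻⁶ = 1140.94 K.
Area A = 1.87 × 0.786 = 1.46982 m².
Then P = σAT⁴ = 5.670×10⁻⁸×1.46982×(1140.94)⁴ = 1.41×10⁵ W.

P ≈ 1.41×10⁵ W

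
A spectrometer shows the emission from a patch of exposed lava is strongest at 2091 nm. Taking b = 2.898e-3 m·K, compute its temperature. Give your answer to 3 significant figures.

T ≈ 1.39×10³ K

Wien's law gives T = b/λ_max = (2.898×10⁻³ m·K)/(2.091×10⁻⁶ m) = 1.39×10³ K.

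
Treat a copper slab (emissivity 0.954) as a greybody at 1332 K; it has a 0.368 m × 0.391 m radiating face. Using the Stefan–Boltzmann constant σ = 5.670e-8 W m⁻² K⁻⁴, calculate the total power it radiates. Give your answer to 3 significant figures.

P ≈ 2.45×10⁴ W

Area A = 0.368 × 0.391 = 0.143888 m².
P = εσAT⁴ = 0.954 × 5.670×10⁻⁸ × 0.143888 × (1332)⁴ = 2.45×10⁴ W.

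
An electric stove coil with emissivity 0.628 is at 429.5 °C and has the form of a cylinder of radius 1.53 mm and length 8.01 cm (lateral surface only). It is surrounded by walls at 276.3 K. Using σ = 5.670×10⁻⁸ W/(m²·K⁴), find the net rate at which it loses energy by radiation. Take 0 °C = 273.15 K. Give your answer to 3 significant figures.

Net loss ≈ 6.52 W

T = 429.5 °C + 273.15 = 702.65 K.
Lateral area A = 2πrL = 2π×1.53×10⁻³×0.0801 = 7.70023×10⁻⁴ m².
Net radiated power P_net = εσA(T⁴ − T₀⁴) = 0.628×5.670×10⁻⁸×7.70023×10⁻⁴×(702.65⁴ − 276.3⁴).
T⁴ − T₀⁴ = 2.43756×10¹¹ − 5.82805×10⁹ = 2.37928×10¹¹ K⁴, so P_net = 6.52 W.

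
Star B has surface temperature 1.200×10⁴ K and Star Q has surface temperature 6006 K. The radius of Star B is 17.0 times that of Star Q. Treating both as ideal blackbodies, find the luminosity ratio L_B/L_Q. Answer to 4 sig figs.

L_B/L_Q ≈ 4606

L ∝ R²T⁴, so L_B/L_Q = (R_B/R_Q)²(T_B/T_Q)⁴ = (17.0)² × (1.200×10⁴/6006)⁴ = 289 × 15.9362 = 4606.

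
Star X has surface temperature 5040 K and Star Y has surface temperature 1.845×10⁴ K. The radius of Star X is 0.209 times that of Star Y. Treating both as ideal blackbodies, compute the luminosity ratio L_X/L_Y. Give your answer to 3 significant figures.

L_X/L_Y ≈ 2.43×10⁻⁴

L ∝ R²T⁴, so L_X/L_Y = (R_X/R_Y)²(T_X/T_Y)⁴ = (0.209)² × (5040/1.845×10⁴)⁴ = 0.043681 × 5.56848×10⁻³ = 2.43×10⁻⁴.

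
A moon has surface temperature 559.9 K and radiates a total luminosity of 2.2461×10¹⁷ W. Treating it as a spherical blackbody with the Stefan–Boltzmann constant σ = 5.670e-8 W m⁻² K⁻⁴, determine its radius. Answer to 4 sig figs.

L = 4πR²σT⁴ ⇒ R = √(L/(4πσT⁴)).
σT⁴ = 5572.18 W/m², so R = √(2.2461×10¹⁷/(4π×5572.18)) = 1.791×10⁶ m.

R ≈ 1.791×10⁶ m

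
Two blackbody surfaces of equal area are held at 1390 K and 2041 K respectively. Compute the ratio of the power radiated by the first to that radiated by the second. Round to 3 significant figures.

P₁/P₂ ≈ 0.215

With equal areas, P₁/P₂ = (T₁/T₂)⁴ = (1390/2041)⁴ = 0.215.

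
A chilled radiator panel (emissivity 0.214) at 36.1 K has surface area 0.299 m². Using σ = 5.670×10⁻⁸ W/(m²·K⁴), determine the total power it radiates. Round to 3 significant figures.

P ≈ 6.16×10⁻³ W

Area A = 0.299 m².
P = εσAT⁴ = 0.214 × 5.670×10⁻⁸ × 0.299 × (36.1)⁴ = 6.16×10⁻³ W.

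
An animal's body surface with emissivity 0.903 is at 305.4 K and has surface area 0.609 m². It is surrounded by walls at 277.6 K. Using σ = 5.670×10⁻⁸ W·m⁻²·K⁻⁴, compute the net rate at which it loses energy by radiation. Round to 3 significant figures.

Area A = 0.609 m².
Net radiated power P_net = εσA(T⁴ − T₀⁴) = 0.903×5.670×10⁻⁸×0.609×(305.4⁴ − 277.6⁴).
T⁴ − T₀⁴ = 8.69914×10⁹ − 5.93851×10⁹ = 2.76063×10⁹ K⁴, so P_net = 86.1 W.

Net loss ≈ 86.1 W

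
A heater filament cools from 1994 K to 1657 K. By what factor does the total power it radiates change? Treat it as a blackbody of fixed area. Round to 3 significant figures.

P₂/P₁ ≈ 0.477

P ∝ T⁴, so P₂/P₁ = (T₂/T₁)⁴ = (1657/1994)⁴ = (0.830993)⁴ = 0.477.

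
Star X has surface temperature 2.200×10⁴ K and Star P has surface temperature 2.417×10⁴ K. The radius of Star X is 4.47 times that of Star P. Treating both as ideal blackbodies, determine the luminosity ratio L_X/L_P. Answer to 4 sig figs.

L ∝ R²T⁴, so L_X/L_P = (R_X/R_P)²(T_X/T_P)⁴ = (4.47)² × (2.200×10⁴/2.417×10⁴)⁴ = 19.9809 × 0.686411 = 13.72.

L_X/L_P ≈ 13.72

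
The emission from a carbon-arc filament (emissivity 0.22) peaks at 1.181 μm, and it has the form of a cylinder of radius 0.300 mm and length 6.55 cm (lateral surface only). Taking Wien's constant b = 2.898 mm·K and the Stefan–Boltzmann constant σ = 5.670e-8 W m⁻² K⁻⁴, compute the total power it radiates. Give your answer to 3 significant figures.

Wien's law: T = b/λ_max = 2.898×10⁻³/1.181×10⁻⁶ = 2453.85 K.
Lateral area A = 2πrL = 2π×3.00×10⁻⁴×0.0655 = 1.23465×10⁻⁴ m².
Then P = εσAT⁴ = 0.22×5.670×10⁻⁸×1.23465×10⁻⁴×(2453.85)⁴ = 55.8 W.

P ≈ 55.8 W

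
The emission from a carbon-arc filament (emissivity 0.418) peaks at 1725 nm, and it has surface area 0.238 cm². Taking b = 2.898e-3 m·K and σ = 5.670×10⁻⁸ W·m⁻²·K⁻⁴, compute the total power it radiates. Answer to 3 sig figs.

P ≈ 4.49 W

Wien's law: T = b/λ_max = 2.898×10⁻³/1.725×10⁻⁶ = 1680.00 K.
Area A = 0.238 cm² = 2.38×10⁻⁵ m².
Then P = εσAT⁴ = 0.418×5.670×10⁻⁸×2.38×10⁻⁵×(1680.00)⁴ = 4.49 W.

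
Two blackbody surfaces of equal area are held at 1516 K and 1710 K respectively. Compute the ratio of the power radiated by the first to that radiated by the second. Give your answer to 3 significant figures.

P₁/P₂ ≈ 0.618

With equal areas, P₁/P₂ = (T₁/T₂)⁴ = (1516/1710)⁴ = 0.618.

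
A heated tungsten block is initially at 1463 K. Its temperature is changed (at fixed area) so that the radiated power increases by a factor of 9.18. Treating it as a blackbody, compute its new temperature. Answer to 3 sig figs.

P ∝ T⁴, so T₂/T₁ = (P₂/P₁)^(1/4) = (9.18)^(1/4) = 1.74065.
T₂ = 1463 × 1.74065 = 2.55×10³ K.

T₂ ≈ 2.55×10³ K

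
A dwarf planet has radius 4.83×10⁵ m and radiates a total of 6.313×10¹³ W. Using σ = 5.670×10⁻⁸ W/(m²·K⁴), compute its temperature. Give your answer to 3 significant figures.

T ≈ 140 K

Surface area A = 4πR² = 4π(4.83×10⁵ m)² = 2.93160×10¹² m².
P = σAT⁴ ⇒ T = (P/(σA))^(1/4) = (6.313×10¹³/(5.670×10⁻⁸×2.93160×10¹²))^(1/4) = 140 K.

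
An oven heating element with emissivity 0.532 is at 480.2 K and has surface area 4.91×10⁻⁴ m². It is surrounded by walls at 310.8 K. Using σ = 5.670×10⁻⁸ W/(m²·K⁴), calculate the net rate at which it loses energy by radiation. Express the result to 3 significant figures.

Area A = 4.91×10⁻⁴ m².
Net radiated power P_net = εσA(T⁴ − T₀⁴) = 0.532×5.670×10⁻⁸×4.91×10⁻⁴×(480.2⁴ − 310.8⁴).
T⁴ − T₀⁴ = 5.31727×10¹⁰ − 9.33091×10⁹ = 4.38418×10¹⁰ K⁴, so P_net = 0.649 W.

Net loss ≈ 0.649 W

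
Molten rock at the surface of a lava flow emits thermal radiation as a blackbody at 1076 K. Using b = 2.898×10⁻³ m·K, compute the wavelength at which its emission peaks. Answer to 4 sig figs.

Wien's displacement law: λ_max = b/T = (2.898×10⁻³ m·K)/(1076 K) = 2.6933×10⁻⁶ m.
That is 2693 nm, in the infrared range.

λ_max ≈ 2693 nm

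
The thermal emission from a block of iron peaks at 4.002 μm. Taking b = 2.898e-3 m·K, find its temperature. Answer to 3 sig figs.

Wien's law gives T = b/λ_max = (2.898×10⁻³ m·K)/(4.002×10⁻⁶ m) = 724 K.

T ≈ 724 K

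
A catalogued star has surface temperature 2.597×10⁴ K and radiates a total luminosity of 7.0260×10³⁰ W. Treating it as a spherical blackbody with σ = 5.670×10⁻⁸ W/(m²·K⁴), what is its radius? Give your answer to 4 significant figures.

R ≈ 4.656×10⁹ m

L = 4πR²σT⁴ ⇒ R = √(L/(4πσT⁴)).
σT⁴ = 2.57912×10¹⁰ W/m², so R = √(7.0260×10³⁰/(4π×2.57912×10¹⁰)) = 4.656×10⁹ m.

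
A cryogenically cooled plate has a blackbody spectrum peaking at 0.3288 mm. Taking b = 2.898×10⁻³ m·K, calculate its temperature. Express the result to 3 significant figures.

T ≈ 8.81 K

Wien's law gives T = b/λ_max = (2.898×10⁻³ m·K)/(3.288×10⁻⁴ m) = 8.81 K.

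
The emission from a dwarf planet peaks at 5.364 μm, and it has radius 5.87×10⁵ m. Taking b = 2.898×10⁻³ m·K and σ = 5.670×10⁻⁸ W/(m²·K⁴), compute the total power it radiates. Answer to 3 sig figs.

P ≈ 2.09×10¹⁶ W

Wien's law: T = b/λ_max = 2.898×10⁻³/5.364×10⁻⁶ = 540.268 K.
Surface area A = 4πR² = 4π(5.87×10⁵ m)² = 4.32998×10¹² m².
Then P = σAT⁴ = 5.670×10⁻⁸×4.32998×10¹²×(540.268)⁴ = 2.09×10¹⁶ W.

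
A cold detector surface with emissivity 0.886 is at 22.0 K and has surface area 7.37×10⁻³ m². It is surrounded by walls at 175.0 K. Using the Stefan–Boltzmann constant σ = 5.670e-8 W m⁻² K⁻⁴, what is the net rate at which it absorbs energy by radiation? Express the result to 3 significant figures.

Area A = 7.37×10⁻³ m².
Net radiated power P_net = εσA(T⁴ − T₀⁴) = 0.886×5.670×10⁻⁸×7.37×10⁻³×(22.0⁴ − 175.0⁴).
T⁴ − T₀⁴ = 2.34256×10⁵ − 9.37891×10⁸ = -9.37657×10⁸ K⁴, so P_net = -0.347 W — negative, meaning a net gain of 0.347 W.

Net gain ≈ 0.347 W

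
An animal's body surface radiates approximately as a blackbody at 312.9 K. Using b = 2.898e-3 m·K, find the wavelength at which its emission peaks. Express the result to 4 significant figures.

λ_max ≈ 9.262 μm

Wien's displacement law: λ_max = b/T = (2.898×10⁻³ m·K)/(312.9 K) = 9.2617×10⁻⁶ m.
That is 9.262 μm, in the infrared range.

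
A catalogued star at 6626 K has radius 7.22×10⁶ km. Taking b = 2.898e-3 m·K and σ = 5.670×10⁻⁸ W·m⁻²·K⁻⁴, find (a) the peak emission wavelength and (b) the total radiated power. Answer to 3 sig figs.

(a) λ_max = b/T = 2.898×10⁻³/6626 = 4.374×10⁻⁷ m = 0.437 μm.
Surface area A = 4πR² = 4π(7.22×10⁹ m)² = 6.55065×10²⁰ m².
(b) P = σAT⁴ = 5.670×10⁻⁸×6.55065×10²⁰×(6626)⁴ = 7.16×10²⁸ W.

λ_max ≈ 0.437 μm; P ≈ 7.16×10²⁸ W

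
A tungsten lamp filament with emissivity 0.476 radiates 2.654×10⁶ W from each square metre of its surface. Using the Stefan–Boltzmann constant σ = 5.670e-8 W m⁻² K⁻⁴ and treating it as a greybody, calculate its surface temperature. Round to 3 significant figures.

I = εσT⁴, so T = (I/εσ)^(1/4) = (2.654×10⁶/(0.476×5.670×10⁻⁸))^(1/4) = 3.15×10³ K.

T ≈ 3.15×10³ K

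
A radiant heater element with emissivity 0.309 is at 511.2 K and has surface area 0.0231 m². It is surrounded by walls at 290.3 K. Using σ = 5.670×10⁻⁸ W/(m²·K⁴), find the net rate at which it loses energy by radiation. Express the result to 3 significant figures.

Net loss ≈ 24.8 W

Area A = 0.0231 m².
Net radiated power P_net = εσA(T⁴ − T₀⁴) = 0.309×5.670×10⁻⁸×0.0231×(511.2⁴ − 290.3⁴).
T⁴ − T₀⁴ = 6.82910×10¹⁰ − 7.10212×10⁹ = 6.11889×10¹⁰ K⁴, so P_net = 24.8 W.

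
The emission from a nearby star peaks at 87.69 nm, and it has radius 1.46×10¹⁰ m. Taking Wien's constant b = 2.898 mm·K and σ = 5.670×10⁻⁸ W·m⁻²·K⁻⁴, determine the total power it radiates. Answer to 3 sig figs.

Wien's law: T = b/λ_max = 2.898×10⁻³/8.769×10⁻⁸ = 33048.2 K.
Surface area A = 4πR² = 4π(1.46×10¹⁰ m)² = 2.67865×10²¹ m².
Then P = σAT⁴ = 5.670×10⁻⁸×2.67865×10²¹×(33048.2)⁴ = 1.81×10³² W.

P ≈ 1.81×10³² W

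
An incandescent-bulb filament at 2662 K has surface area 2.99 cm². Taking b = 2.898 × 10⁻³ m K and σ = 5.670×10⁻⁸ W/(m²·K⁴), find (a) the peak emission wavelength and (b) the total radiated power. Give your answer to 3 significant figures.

λ_max ≈ 1.09×10³ nm; P ≈ 851 W

(a) λ_max = b/T = 2.898×10⁻³/2662 = 1.089×10⁻⁶ m = 1.09×10³ nm.
Area A = 2.99 cm² = 2.99×10⁻⁴ m².
(b) P = σAT⁴ = 5.670×10⁻⁸×2.99×10⁻⁴×(2662)⁴ = 851 W.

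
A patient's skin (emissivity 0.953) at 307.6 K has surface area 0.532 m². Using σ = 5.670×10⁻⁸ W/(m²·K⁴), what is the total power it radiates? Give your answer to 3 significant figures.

P ≈ 257 W

Area A = 0.532 m².
P = εσAT⁴ = 0.953 × 5.670×10⁻⁸ × 0.532 × (307.6)⁴ = 257 W.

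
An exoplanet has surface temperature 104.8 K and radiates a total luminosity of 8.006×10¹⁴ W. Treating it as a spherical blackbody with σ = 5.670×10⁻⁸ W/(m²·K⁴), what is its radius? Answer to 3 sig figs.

R ≈ 3.05×10⁶ m

L = 4πR²σT⁴ ⇒ R = √(L/(4πσT⁴)).
σT⁴ = 6.83956 W/m², so R = √(8.006×10¹⁴/(4π×6.83956)) = 3.05×10⁶ m.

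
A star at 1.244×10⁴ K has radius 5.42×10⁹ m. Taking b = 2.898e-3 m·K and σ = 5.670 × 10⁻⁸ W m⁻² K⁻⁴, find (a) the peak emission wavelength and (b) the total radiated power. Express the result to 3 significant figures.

λ_max ≈ 233 nm; P ≈ 5.01×10²⁹ W

(a) λ_max = b/T = 2.898×10⁻³/1.244×10⁴ = 2.330×10⁻⁷ m = 233 nm.
Surface area A = 4πR² = 4π(5.42×10⁹ m)² = 3.69155×10²⁰ m².
(b) P = σAT⁴ = 5.670×10⁻⁸×3.69155×10²⁰×(1.244×10⁴)⁴ = 5.01×10²⁹ W.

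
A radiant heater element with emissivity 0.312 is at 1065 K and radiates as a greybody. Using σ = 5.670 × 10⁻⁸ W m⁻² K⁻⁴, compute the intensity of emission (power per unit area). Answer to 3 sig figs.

Stefan–Boltzmann: I = εσT⁴ = 0.312 × 5.670×10⁻⁸ × (1065)⁴ = 2.28×10⁴ W/m².

I ≈ 2.28×10⁴ W/m²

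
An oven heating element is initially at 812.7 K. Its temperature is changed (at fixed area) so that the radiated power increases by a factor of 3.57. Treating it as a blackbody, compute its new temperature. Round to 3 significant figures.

T₂ ≈ 1.12×10³ K

P ∝ T⁴, so T₂/T₁ = (P₂/P₁)^(1/4) = (3.57)^(1/4) = 1.37457.
T₂ = 812.7 × 1.37457 = 1.12×10³ K.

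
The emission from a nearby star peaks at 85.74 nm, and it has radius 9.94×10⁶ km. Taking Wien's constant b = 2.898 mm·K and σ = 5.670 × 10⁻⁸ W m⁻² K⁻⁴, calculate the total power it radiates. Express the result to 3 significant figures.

Wien's law: T = b/λ_max = 2.898×10⁻³/8.574×10⁻⁸ = 33799.9 K.
Surface area A = 4πR² = 4π(9.94×10⁹ m)² = 1.24160×10²¹ m².
Then P = σAT⁴ = 5.670×10⁻⁸×1.24160×10²¹×(33799.9)⁴ = 9.19×10³¹ W.

P ≈ 9.19×10³¹ W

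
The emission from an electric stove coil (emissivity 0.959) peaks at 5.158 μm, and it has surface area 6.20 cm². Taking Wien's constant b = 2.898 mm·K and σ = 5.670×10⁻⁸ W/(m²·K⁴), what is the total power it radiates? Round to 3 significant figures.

P ≈ 3.36 W

Wien's law: T = b/λ_max = 2.898×10⁻³/5.158×10⁻⁶ = 561.846 K.
Area A = 6.20 cm² = 6.20×10⁻⁴ m².
Then P = εσAT⁴ = 0.959×5.670×10⁻⁸×6.20×10⁻⁴×(561.846)⁴ = 3.36 W.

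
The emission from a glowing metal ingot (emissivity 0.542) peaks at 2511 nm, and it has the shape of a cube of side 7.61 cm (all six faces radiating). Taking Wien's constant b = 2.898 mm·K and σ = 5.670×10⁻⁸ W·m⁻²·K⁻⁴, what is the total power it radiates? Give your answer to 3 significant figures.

Wien's law: T = b/λ_max = 2.898×10⁻³/2.511×10⁻⁶ = 1154.12 K.
Area A = 6s² = 6×(0.0761 m)² = 0.0347473 m².
Then P = εσAT⁴ = 0.542×5.670×10⁻⁸×0.0347473×(1154.12)⁴ = 1.89×10³ W.

P ≈ 1.89×10³ W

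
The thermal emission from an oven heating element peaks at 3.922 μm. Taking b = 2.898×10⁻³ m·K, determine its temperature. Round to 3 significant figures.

T ≈ 739 K

Wien's law gives T = b/λ_max = (2.898×10⁻³ m·K)/(3.922×10⁻⁶ m) = 739 K.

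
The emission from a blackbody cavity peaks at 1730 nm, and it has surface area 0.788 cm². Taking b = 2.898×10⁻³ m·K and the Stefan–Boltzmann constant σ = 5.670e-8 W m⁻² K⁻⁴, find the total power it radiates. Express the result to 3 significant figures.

P ≈ 35.2 W

Wien's law: T = b/λ_max = 2.898×10⁻³/1.730×10⁻⁶ = 1675.14 K.
Area A = 0.788 cm² = 7.88×10⁻⁵ m².
Then P = σAT⁴ = 5.670×10⁻⁸×7.88×10⁻⁵×(1675.14)⁴ = 35.2 W.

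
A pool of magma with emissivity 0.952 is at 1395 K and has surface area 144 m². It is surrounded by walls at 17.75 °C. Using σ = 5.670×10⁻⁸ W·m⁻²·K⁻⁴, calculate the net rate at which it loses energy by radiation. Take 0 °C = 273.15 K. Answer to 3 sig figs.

Surroundings: T = 17.75 °C + 273.15 = 290.90 K.
Area A = 144 m².
Net radiated power P_net = εσA(T⁴ − T₀⁴) = 0.952×5.670×10⁻⁸×144×(1395⁴ − 290.90⁴).
T⁴ − T₀⁴ = 3.78701×10¹² − 7.16102×10⁹ = 3.77985×10¹² K⁴, so P_net = 2.94×10⁷ W.

Net loss ≈ 2.94×10⁷ W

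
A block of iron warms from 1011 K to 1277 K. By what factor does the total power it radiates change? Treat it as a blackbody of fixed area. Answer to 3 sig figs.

P ∝ T⁴, so P₂/P₁ = (T₂/T₁)⁴ = (1277/1011)⁴ = (1.26311)⁴ = 2.55.

P₂/P₁ ≈ 2.55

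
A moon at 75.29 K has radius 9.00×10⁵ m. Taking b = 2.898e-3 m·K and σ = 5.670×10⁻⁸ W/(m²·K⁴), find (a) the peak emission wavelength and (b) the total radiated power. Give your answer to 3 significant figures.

λ_max ≈ 38.5 μm; P ≈ 1.85×10¹³ W

(a) λ_max = b/T = 2.898×10⁻³/75.29 = 3.849×10⁻⁵ m = 38.5 μm.
Surface area A = 4πR² = 4π(9.00×10⁵ m)² = 1.01788×10¹³ m².
(b) P = σAT⁴ = 5.670×10⁻⁸×1.01788×10¹³×(75.29)⁴ = 1.85×10¹³ W.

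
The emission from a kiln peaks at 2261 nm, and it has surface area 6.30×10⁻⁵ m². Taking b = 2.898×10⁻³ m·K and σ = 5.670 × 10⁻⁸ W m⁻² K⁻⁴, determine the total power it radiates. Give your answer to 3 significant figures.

Wien's law: T = b/λ_max = 2.898×10⁻³/2.261×10⁻⁶ = 1281.73 K.
Area A = 6.30×10⁻⁵ m².
Then P = σAT⁴ = 5.670×10⁻⁸×6.30×10⁻⁵×(1281.73)⁴ = 9.64 W.

P ≈ 9.64 W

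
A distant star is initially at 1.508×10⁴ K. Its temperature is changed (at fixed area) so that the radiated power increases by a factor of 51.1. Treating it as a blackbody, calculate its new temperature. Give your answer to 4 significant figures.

T₂ ≈ 4.032×10⁴ K

P ∝ T⁴, so T₂/T₁ = (P₂/P₁)^(1/4) = (51.1)^(1/4) = 2.67365.
T₂ = 1.508×10⁴ × 2.67365 = 4.032×10⁴ K.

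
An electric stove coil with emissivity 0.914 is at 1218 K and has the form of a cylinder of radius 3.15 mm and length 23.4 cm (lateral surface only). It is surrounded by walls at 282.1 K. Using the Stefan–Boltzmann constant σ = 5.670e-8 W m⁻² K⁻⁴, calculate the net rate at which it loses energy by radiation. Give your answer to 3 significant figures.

Net loss ≈ 527 W

Lateral area A = 2πrL = 2π×3.15×10⁻³×0.234 = 4.63134×10⁻³ m².
Net radiated power P_net = εσA(T⁴ − T₀⁴) = 0.914×5.670×10⁻⁸×4.63134×10⁻³×(1218⁴ − 282.1⁴).
T⁴ − T₀⁴ = 2.20084×10¹² − 6.33304×10⁹ = 2.19451×10¹² K⁴, so P_net = 527 W.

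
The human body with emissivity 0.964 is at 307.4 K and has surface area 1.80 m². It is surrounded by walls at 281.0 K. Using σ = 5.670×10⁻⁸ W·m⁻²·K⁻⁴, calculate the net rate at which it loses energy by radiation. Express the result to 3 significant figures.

Net loss ≈ 265 W

Area A = 1.80 m².
Net radiated power P_net = εσA(T⁴ − T₀⁴) = 0.964×5.670×10⁻⁸×1.80×(307.4⁴ − 281.0⁴).
T⁴ − T₀⁴ = 8.92926×10⁹ − 6.23484×10⁹ = 2.69442×10⁹ K⁴, so P_net = 265 W.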